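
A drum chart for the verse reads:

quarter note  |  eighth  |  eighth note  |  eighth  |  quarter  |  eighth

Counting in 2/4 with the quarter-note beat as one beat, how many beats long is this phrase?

4

One quarter-note beat = 2 eighth notes.
In eighth notes: quarter note = 2; eighth = 1; eighth note = 1; eighth = 1; quarter = 2; eighth = 1.
Total: 2 + 1 + 1 + 1 + 2 + 1 = 8.
8 ÷ 2 = 4 beats.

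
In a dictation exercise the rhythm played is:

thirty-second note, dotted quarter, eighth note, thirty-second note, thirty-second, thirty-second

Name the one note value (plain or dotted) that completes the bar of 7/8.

The bar of 7/8 = 28 thirty-second notes.
In thirty-second notes: thirty-second note = 1; dotted quarter = 12; eighth note = 4; thirty-second note = 1; thirty-second = 1; thirty-second = 1.
Altogether 1 + 12 + 4 + 1 + 1 + 1 = 20.
Remaining: 28 − 20 = 8 thirty-second notes, which is a quarter note.

quarter note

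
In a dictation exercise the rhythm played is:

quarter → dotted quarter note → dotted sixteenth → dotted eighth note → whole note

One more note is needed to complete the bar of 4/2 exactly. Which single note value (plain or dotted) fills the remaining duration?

dotted sixteenth note

The bar of 4/2 = 64 thirty-second notes.
Working in thirty-second notes: quarter = 8; dotted quarter note = 12; dotted sixteenth = 3; dotted eighth note = 6; whole note = 32.
Sum: 8 + 12 + 3 + 6 + 32 = 61.
Remaining: 64 − 61 = 3 thirty-second notes, which is a dotted sixteenth note.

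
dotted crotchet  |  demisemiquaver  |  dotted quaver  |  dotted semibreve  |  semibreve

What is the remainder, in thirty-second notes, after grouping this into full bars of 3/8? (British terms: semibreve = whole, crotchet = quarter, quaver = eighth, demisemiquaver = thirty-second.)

3

One bar of 3/8 = 12 thirty-second notes.
In thirty-second notes: dotted crotchet = 12; demisemiquaver = 1; dotted quaver = 6; dotted semibreve = 48; semibreve = 32.
Altogether 12 + 1 + 6 + 48 + 32 = 99.
99 ÷ 12 = 8 complete bars with 3 thirty-second notes remaining.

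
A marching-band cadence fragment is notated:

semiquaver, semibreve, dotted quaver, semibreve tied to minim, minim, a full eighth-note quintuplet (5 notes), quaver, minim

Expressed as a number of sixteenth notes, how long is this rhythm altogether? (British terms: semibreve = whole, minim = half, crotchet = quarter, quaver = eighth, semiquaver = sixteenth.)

70

Working in sixteenth notes: semiquaver = 1; semibreve = 16; dotted quaver = 3; semibreve tied to minim (semibreve + minim) = 24; minim = 8; a full eighth-note quintuplet (5 notes) (five quintuplet eighths span one half) = 8; quaver = 2; minim = 8.
Adding: 1 + 16 + 3 + 24 + 8 + 8 + 2 + 8 = 70 sixteenth notes.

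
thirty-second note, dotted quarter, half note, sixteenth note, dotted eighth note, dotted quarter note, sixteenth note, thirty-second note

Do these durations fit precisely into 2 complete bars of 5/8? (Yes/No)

One bar of 5/8 = 20 thirty-second notes, so 2 bars = 40.
Express everything in thirty-second notes: thirty-second note = 1; dotted quarter = 12; half note = 16; sixteenth note = 2; dotted eighth note = 6; dotted quarter note = 12; sixteenth note = 2; thirty-second note = 1.
Sum: 1 + 12 + 16 + 2 + 6 + 12 + 2 + 1 = 52.
52 exceeds 40, so the answer is No.

No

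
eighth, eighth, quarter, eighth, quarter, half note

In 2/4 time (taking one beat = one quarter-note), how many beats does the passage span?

One quarter-note beat = 2 eighth notes.
Convert each value to eighth notes: eighth = 1; eighth = 1; quarter = 2; eighth = 1; quarter = 2; half note = 4.
Altogether 1 + 1 + 2 + 1 + 2 + 4 = 11.
11 ÷ 2 = 5.5 beats.

5.5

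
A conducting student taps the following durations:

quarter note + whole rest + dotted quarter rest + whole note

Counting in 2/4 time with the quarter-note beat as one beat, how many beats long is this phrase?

One quarter-note beat = 2 eighth notes.
Working in eighth notes: quarter note = 2; whole rest = 8; dotted quarter rest = 3; whole note = 8.
Altogether 2 + 8 + 3 + 8 = 21.
21 ÷ 2 = 10.5 beats.

10.5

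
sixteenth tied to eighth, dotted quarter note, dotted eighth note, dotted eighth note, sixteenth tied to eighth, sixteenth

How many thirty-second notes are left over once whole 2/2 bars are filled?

6

One bar of 2/2 = 16 sixteenth notes.
Express everything in sixteenth notes: sixteenth tied to eighth (sixteenth + eighth) = 3; dotted quarter note = 6; dotted eighth note = 3; dotted eighth note = 3; sixteenth tied to eighth (sixteenth + eighth) = 3; sixteenth = 1.
Sum: 3 + 6 + 3 + 3 + 3 + 1 = 19.
19 ÷ 16 = 1 complete bar with 3 sixteenth notes remaining = 6 thirty-second notes.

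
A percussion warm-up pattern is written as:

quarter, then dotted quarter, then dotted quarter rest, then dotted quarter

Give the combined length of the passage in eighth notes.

In eighth notes: quarter = 2; dotted quarter = 3; dotted quarter rest = 3; dotted quarter = 3.
Altogether 2 + 3 + 3 + 3 = 11 eighth notes.

11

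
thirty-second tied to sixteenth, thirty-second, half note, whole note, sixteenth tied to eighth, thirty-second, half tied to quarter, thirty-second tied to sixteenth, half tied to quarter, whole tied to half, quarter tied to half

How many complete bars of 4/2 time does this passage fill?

2

One bar of 4/2 = 64 thirty-second notes.
Express everything in thirty-second notes: thirty-second tied to sixteenth (thirty-second + sixteenth) = 3; thirty-second = 1; half note = 16; whole note = 32; sixteenth tied to eighth (sixteenth + eighth) = 6; thirty-second = 1; half tied to quarter (half + quarter) = 24; thirty-second tied to sixteenth (thirty-second + sixteenth) = 3; half tied to quarter (half + quarter) = 24; whole tied to half (whole + half) = 48; quarter tied to half (quarter + half) = 24.
Altogether 3 + 1 + 16 + 32 + 6 + 1 + 24 + 3 + 24 + 48 + 24 = 182.
182 ÷ 64 = 2 complete bars with 54 left over.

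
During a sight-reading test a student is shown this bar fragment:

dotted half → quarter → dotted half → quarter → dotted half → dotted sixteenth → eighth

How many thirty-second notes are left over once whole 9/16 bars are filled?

One bar of 9/16 = 18 thirty-second notes.
Convert each value to thirty-second notes: dotted half = 24; quarter = 8; dotted half = 24; quarter = 8; dotted half = 24; dotted sixteenth = 3; eighth = 4.
Adding: 24 + 8 + 24 + 8 + 24 + 3 + 4 = 95.
95 ÷ 18 = 5 complete bars with 5 thirty-second notes remaining.

5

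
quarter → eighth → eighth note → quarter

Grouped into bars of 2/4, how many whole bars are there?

One bar of 2/4 = 4 eighth notes.
Express everything in eighth notes: quarter = 2; eighth = 1; eighth note = 1; quarter = 2.
Total: 2 + 1 + 1 + 2 = 6.
6 ÷ 4 = 1 complete bar with 2 left over.

1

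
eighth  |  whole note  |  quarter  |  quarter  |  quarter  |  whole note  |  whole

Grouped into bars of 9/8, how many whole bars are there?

One bar of 9/8 = 9 eighth notes.
Working in eighth notes: eighth = 1; whole note = 8; quarter = 2; quarter = 2; quarter = 2; whole note = 8; whole = 8.
Total: 1 + 8 + 2 + 2 + 2 + 8 + 8 = 31.
31 ÷ 9 = 3 complete bars with 4 left over.

3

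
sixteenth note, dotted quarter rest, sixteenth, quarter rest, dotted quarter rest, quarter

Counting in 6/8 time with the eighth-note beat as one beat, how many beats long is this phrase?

One eighth-note beat = 2 sixteenth notes.
Express everything in sixteenth notes: sixteenth note = 1; dotted quarter rest = 6; sixteenth = 1; quarter rest = 4; dotted quarter rest = 6; quarter = 4.
Adding: 1 + 6 + 1 + 4 + 6 + 4 = 22.
22 ÷ 2 = 11 beats.

11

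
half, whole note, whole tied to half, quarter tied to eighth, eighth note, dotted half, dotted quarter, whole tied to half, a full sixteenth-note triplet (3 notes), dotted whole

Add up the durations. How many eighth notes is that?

62

In eighth notes: half = 4; whole note = 8; whole tied to half (whole + half) = 12; quarter tied to eighth (quarter + eighth) = 3; eighth note = 1; dotted half = 6; dotted quarter = 3; whole tied to half (whole + half) = 12; a full sixteenth-note triplet (3 notes) (three triplet sixteenths span one eighth) = 1; dotted whole = 12.
Total: 4 + 8 + 12 + 3 + 1 + 6 + 3 + 12 + 1 + 12 = 62 eighth notes.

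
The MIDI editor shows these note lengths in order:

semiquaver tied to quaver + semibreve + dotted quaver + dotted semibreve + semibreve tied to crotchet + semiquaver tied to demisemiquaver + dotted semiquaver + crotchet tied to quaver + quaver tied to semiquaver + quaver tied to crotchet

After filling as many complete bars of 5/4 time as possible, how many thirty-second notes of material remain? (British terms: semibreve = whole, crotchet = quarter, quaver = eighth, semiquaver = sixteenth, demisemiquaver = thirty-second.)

8

One bar of 5/4 = 40 thirty-second notes.
Convert each value to thirty-second notes: semiquaver tied to quaver (semiquaver + quaver) = 6; semibreve = 32; dotted quaver = 6; dotted semibreve = 48; semibreve tied to crotchet (semibreve + crotchet) = 40; semiquaver tied to demisemiquaver (semiquaver + demisemiquaver) = 3; dotted semiquaver = 3; crotchet tied to quaver (crotchet + quaver) = 12; quaver tied to semiquaver (quaver + semiquaver) = 6; quaver tied to crotchet (quaver + crotchet) = 12.
Adding: 6 + 32 + 6 + 48 + 40 + 3 + 3 + 12 + 6 + 12 = 168.
168 ÷ 40 = 4 complete bars with 8 thirty-second notes remaining.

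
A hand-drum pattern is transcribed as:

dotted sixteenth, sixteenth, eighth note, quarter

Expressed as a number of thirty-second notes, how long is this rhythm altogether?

17

Each duration in thirty-second notes: dotted sixteenth = 3; sixteenth = 2; eighth note = 4; quarter = 8.
Altogether 3 + 2 + 4 + 8 = 17 thirty-second notes.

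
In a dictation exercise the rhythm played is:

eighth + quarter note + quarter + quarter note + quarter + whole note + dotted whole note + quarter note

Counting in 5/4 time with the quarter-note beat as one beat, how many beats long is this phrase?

15.5

One quarter-note beat = 2 eighth notes.
Convert each value to eighth notes: eighth = 1; quarter note = 2; quarter = 2; quarter note = 2; quarter = 2; whole note = 8; dotted whole note = 12; quarter note = 2.
Sum: 1 + 2 + 2 + 2 + 2 + 8 + 12 + 2 = 31.
31 ÷ 2 = 15.5 beats.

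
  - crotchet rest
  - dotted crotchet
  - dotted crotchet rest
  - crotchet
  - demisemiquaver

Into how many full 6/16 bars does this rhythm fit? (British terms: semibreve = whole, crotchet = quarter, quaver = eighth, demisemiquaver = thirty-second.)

One bar of 6/16 = 12 thirty-second notes.
Convert each value to thirty-second notes: crotchet rest = 8; dotted crotchet = 12; dotted crotchet rest = 12; crotchet = 8; demisemiquaver = 1.
Total: 8 + 12 + 12 + 8 + 1 = 41.
41 ÷ 12 = 3 complete bars with 5 left over.

3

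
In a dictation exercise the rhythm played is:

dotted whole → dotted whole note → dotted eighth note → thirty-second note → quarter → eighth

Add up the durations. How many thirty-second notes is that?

Convert each value to thirty-second notes: dotted whole = 48; dotted whole note = 48; dotted eighth note = 6; thirty-second note = 1; quarter = 8; eighth = 4.
Sum: 48 + 48 + 6 + 1 + 8 + 4 = 115 thirty-second notes.

115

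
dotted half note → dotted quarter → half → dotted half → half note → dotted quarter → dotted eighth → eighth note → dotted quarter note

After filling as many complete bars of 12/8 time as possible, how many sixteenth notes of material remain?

15

One bar of 12/8 = 24 sixteenth notes.
Working in sixteenth notes: dotted half note = 12; dotted quarter = 6; half = 8; dotted half = 12; half note = 8; dotted quarter = 6; dotted eighth = 3; eighth note = 2; dotted quarter note = 6.
Altogether 12 + 6 + 8 + 12 + 8 + 6 + 3 + 2 + 6 = 63.
63 ÷ 24 = 2 complete bars with 15 sixteenth notes remaining.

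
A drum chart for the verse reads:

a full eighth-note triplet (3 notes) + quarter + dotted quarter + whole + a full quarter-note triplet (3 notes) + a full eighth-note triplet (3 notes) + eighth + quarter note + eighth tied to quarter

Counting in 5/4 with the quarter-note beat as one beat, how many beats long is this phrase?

13.5

One quarter-note beat = 2 eighth notes.
In eighth notes: a full eighth-note triplet (3 notes) (three triplet eighths span one quarter) = 2; quarter = 2; dotted quarter = 3; whole = 8; a full quarter-note triplet (3 notes) (three triplet quarters span one half) = 4; a full eighth-note triplet (3 notes) (three triplet eighths span one quarter) = 2; eighth = 1; quarter note = 2; eighth tied to quarter (eighth + quarter) = 3.
Adding: 2 + 2 + 3 + 8 + 4 + 2 + 1 + 2 + 3 = 27.
27 ÷ 2 = 13.5 beats.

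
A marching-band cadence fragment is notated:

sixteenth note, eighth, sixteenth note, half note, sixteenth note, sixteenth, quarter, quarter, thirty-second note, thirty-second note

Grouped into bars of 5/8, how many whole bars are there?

One bar of 5/8 = 20 thirty-second notes.
Each duration in thirty-second notes: sixteenth note = 2; eighth = 4; sixteenth note = 2; half note = 16; sixteenth note = 2; sixteenth = 2; quarter = 8; quarter = 8; thirty-second note = 1; thirty-second note = 1.
Altogether 2 + 4 + 2 + 16 + 2 + 2 + 8 + 8 + 1 + 1 = 46.
46 ÷ 20 = 2 complete bars with 6 left over.

2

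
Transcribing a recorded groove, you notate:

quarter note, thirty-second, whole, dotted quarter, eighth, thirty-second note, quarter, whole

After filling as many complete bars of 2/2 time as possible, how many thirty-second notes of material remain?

2

One bar of 2/2 = 32 thirty-second notes.
In thirty-second notes: quarter note = 8; thirty-second = 1; whole = 32; dotted quarter = 12; eighth = 4; thirty-second note = 1; quarter = 8; whole = 32.
Total: 8 + 1 + 32 + 12 + 4 + 1 + 8 + 32 = 98.
98 ÷ 32 = 3 complete bars with 2 thirty-second notes remaining.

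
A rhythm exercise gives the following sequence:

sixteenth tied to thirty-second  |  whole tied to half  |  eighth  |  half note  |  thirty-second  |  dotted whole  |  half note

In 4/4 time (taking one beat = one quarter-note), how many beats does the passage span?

One quarter-note beat = 8 thirty-second notes.
Each duration in thirty-second notes: sixteenth tied to thirty-second (sixteenth + thirty-second) = 3; whole tied to half (whole + half) = 48; eighth = 4; half note = 16; thirty-second = 1; dotted whole = 48; half note = 16.
Altogether 3 + 48 + 4 + 16 + 1 + 48 + 16 = 136.
136 ÷ 8 = 17 beats.

17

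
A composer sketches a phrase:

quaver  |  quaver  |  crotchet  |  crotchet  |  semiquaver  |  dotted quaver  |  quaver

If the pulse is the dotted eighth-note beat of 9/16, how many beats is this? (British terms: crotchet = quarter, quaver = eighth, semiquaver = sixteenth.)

6

One dotted eighth-note beat = 3 sixteenth notes.
Working in sixteenth notes: quaver = 2; quaver = 2; crotchet = 4; crotchet = 4; semiquaver = 1; dotted quaver = 3; quaver = 2.
Total: 2 + 2 + 4 + 4 + 1 + 3 + 2 = 18.
18 ÷ 3 = 6 beats.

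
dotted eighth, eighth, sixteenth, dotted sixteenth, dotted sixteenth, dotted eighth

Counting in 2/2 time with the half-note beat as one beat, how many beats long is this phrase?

One half-note beat = 16 thirty-second notes.
Each duration in thirty-second notes: dotted eighth = 6; eighth = 4; sixteenth = 2; dotted sixteenth = 3; dotted sixteenth = 3; dotted eighth = 6.
Adding: 6 + 4 + 2 + 3 + 3 + 6 = 24.
24 ÷ 16 = 1.5 beats.

1.5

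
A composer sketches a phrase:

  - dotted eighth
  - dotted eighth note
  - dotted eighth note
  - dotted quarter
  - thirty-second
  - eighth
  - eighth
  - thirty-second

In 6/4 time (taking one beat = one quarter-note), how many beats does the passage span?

5

One quarter-note beat = 8 thirty-second notes.
Convert each value to thirty-second notes: dotted eighth = 6; dotted eighth note = 6; dotted eighth note = 6; dotted quarter = 12; thirty-second = 1; eighth = 4; eighth = 4; thirty-second = 1.
Adding: 6 + 6 + 6 + 12 + 1 + 4 + 4 + 1 = 40.
40 ÷ 8 = 5 beats.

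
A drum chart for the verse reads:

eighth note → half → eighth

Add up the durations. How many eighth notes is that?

Working in eighth notes: eighth note = 1; half = 4; eighth = 1.
Sum: 1 + 4 + 1 = 6 eighth notes.

6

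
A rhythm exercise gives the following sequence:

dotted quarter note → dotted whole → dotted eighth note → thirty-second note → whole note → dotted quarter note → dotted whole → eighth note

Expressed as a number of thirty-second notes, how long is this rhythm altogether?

163

Convert each value to thirty-second notes: dotted quarter note = 12; dotted whole = 48; dotted eighth note = 6; thirty-second note = 1; whole note = 32; dotted quarter note = 12; dotted whole = 48; eighth note = 4.
Altogether 12 + 48 + 6 + 1 + 32 + 12 + 48 + 4 = 163 thirty-second notes.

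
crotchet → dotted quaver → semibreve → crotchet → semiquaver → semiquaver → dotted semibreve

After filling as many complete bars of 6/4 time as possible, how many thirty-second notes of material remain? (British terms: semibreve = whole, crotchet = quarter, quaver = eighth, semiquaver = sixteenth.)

10

One bar of 6/4 = 24 sixteenth notes.
Convert each value to sixteenth notes: crotchet = 4; dotted quaver = 3; semibreve = 16; crotchet = 4; semiquaver = 1; semiquaver = 1; dotted semibreve = 24.
Adding: 4 + 3 + 16 + 4 + 1 + 1 + 24 = 53.
53 ÷ 24 = 2 complete bars with 5 sixteenth notes remaining = 10 thirty-second notes.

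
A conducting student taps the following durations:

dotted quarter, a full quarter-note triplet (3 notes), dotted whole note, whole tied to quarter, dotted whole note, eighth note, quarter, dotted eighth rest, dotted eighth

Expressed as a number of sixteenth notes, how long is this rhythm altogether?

Express everything in sixteenth notes: dotted quarter = 6; a full quarter-note triplet (3 notes) (three triplet quarters span one half) = 8; dotted whole note = 24; whole tied to quarter (whole + quarter) = 20; dotted whole note = 24; eighth note = 2; quarter = 4; dotted eighth rest = 3; dotted eighth = 3.
Total: 6 + 8 + 24 + 20 + 24 + 2 + 4 + 3 + 3 = 94 sixteenth notes.

94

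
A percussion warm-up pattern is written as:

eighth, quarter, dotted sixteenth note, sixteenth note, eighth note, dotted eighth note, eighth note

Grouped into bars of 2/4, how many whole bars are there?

One bar of 2/4 = 16 thirty-second notes.
Each duration in thirty-second notes: eighth = 4; quarter = 8; dotted sixteenth note = 3; sixteenth note = 2; eighth note = 4; dotted eighth note = 6; eighth note = 4.
Adding: 4 + 8 + 3 + 2 + 4 + 6 + 4 = 31.
31 ÷ 16 = 1 complete bar with 15 left over.

1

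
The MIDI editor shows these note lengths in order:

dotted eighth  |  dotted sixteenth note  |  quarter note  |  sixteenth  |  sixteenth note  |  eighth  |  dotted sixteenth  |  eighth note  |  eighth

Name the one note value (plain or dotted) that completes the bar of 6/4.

dotted quarter note

The bar of 6/4 = 48 thirty-second notes.
Convert each value to thirty-second notes: dotted eighth = 6; dotted sixteenth note = 3; quarter note = 8; sixteenth = 2; sixteenth note = 2; eighth = 4; dotted sixteenth = 3; eighth note = 4; eighth = 4.
Sum: 6 + 3 + 8 + 2 + 2 + 4 + 3 + 4 + 4 = 36.
Remaining: 48 − 36 = 12 thirty-second notes, which is a dotted quarter note.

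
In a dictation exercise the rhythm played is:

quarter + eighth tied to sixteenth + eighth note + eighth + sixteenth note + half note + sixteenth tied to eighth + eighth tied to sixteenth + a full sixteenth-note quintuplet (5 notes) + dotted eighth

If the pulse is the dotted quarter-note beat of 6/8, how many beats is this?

One dotted quarter-note beat = 6 sixteenth notes.
Working in sixteenth notes: quarter = 4; eighth tied to sixteenth (eighth + sixteenth) = 3; eighth note = 2; eighth = 2; sixteenth note = 1; half note = 8; sixteenth tied to eighth (sixteenth + eighth) = 3; eighth tied to sixteenth (eighth + sixteenth) = 3; a full sixteenth-note quintuplet (5 notes) (five quintuplet sixteenths span one quarter) = 4; dotted eighth = 3.
Total: 4 + 3 + 2 + 2 + 1 + 8 + 3 + 3 + 4 + 3 = 33.
33 ÷ 6 = 5.5 beats.

5.5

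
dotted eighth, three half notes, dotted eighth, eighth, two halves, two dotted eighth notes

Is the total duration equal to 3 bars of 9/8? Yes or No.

Yes

One bar of 9/8 = 18 sixteenth notes, so 3 bars = 54.
Working in sixteenth notes: dotted eighth = 3; half note = 8; half note = 8; half note = 8; dotted eighth = 3; eighth = 2; half = 8; half = 8; dotted eighth note = 3; dotted eighth note = 3.
Altogether 3 + 8 + 8 + 8 + 3 + 2 + 8 + 8 + 3 + 3 = 54.
54 equals 54, so the answer is Yes.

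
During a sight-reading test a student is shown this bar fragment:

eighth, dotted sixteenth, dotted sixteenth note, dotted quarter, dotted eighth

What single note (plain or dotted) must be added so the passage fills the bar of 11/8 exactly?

half note

The bar of 11/8 = 44 thirty-second notes.
Working in thirty-second notes: eighth = 4; dotted sixteenth = 3; dotted sixteenth note = 3; dotted quarter = 12; dotted eighth = 6.
Altogether 4 + 3 + 3 + 12 + 6 = 28.
Remaining: 44 − 28 = 16 thirty-second notes, which is a half note.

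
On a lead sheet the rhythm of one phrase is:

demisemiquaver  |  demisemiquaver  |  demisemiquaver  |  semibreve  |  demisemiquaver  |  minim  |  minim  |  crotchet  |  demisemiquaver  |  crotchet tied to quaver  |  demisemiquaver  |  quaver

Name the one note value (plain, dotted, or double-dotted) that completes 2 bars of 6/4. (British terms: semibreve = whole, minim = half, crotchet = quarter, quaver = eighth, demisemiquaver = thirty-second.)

sixteenth note

2 bars of 6/4 = 96 thirty-second notes.
Each duration in thirty-second notes: demisemiquaver = 1; demisemiquaver = 1; demisemiquaver = 1; semibreve = 32; demisemiquaver = 1; minim = 16; minim = 16; crotchet = 8; demisemiquaver = 1; crotchet tied to quaver (crotchet + quaver) = 12; demisemiquaver = 1; quaver = 4.
Adding: 1 + 1 + 1 + 32 + 1 + 16 + 16 + 8 + 1 + 12 + 1 + 4 = 94.
Remaining: 96 − 94 = 2 thirty-second notes, which is a sixteenth note.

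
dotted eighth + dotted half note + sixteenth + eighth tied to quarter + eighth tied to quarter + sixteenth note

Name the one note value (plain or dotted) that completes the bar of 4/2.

The bar of 4/2 = 32 sixteenth notes.
In sixteenth notes: dotted eighth = 3; dotted half note = 12; sixteenth = 1; eighth tied to quarter (eighth + quarter) = 6; eighth tied to quarter (eighth + quarter) = 6; sixteenth note = 1.
Total: 3 + 12 + 1 + 6 + 6 + 1 = 29.
Remaining: 32 − 29 = 3 sixteenth notes, which is a dotted eighth note.

dotted eighth note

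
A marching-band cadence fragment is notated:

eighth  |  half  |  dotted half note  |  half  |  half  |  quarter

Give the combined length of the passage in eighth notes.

21

Each duration in eighth notes: eighth = 1; half = 4; dotted half note = 6; half = 4; half = 4; quarter = 2.
Altogether 1 + 4 + 6 + 4 + 4 + 2 = 21 eighth notes.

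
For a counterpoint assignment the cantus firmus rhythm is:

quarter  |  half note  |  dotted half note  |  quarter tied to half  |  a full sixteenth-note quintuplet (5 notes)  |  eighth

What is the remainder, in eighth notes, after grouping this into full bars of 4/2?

One bar of 4/2 = 16 eighth notes.
Working in eighth notes: quarter = 2; half note = 4; dotted half note = 6; quarter tied to half (quarter + half) = 6; a full sixteenth-note quintuplet (5 notes) (five quintuplet sixteenths span one quarter) = 2; eighth = 1.
Sum: 2 + 4 + 6 + 6 + 2 + 1 = 21.
21 ÷ 16 = 1 complete bar with 5 eighth notes remaining.

5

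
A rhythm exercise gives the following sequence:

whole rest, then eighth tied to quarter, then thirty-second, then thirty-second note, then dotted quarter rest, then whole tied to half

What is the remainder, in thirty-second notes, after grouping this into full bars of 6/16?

10

One bar of 6/16 = 12 thirty-second notes.
Convert each value to thirty-second notes: whole rest = 32; eighth tied to quarter (eighth + quarter) = 12; thirty-second = 1; thirty-second note = 1; dotted quarter rest = 12; whole tied to half (whole + half) = 48.
Altogether 32 + 12 + 1 + 1 + 12 + 48 = 106.
106 ÷ 12 = 8 complete bars with 10 thirty-second notes remaining.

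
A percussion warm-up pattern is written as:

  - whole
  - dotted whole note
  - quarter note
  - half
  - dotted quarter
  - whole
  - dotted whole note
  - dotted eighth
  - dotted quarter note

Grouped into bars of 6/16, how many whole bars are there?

One bar of 6/16 = 6 sixteenth notes.
Express everything in sixteenth notes: whole = 16; dotted whole note = 24; quarter note = 4; half = 8; dotted quarter = 6; whole = 16; dotted whole note = 24; dotted eighth = 3; dotted quarter note = 6.
Sum: 16 + 24 + 4 + 8 + 6 + 16 + 24 + 3 + 6 = 107.
107 ÷ 6 = 17 complete bars with 5 left over.

17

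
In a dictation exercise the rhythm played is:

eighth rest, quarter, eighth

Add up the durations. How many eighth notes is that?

4

Working in eighth notes: eighth rest = 1; quarter = 2; eighth = 1.
Adding: 1 + 2 + 1 = 4 eighth notes.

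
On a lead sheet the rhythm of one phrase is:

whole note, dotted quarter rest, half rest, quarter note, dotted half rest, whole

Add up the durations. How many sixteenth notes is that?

62

In sixteenth notes: whole note = 16; dotted quarter rest = 6; half rest = 8; quarter note = 4; dotted half rest = 12; whole = 16.
Adding: 16 + 6 + 8 + 4 + 12 + 16 = 62 sixteenth notes.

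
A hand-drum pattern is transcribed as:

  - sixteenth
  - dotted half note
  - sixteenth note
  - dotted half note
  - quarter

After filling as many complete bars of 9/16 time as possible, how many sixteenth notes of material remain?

One bar of 9/16 = 9 sixteenth notes.
Working in sixteenth notes: sixteenth = 1; dotted half note = 12; sixteenth note = 1; dotted half note = 12; quarter = 4.
Total: 1 + 12 + 1 + 12 + 4 = 30.
30 ÷ 9 = 3 complete bars with 3 sixteenth notes remaining.

3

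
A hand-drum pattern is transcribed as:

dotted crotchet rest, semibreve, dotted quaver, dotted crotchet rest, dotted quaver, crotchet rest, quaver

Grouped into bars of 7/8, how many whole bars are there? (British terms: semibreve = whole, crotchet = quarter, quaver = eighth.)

One bar of 7/8 = 14 sixteenth notes.
In sixteenth notes: dotted crotchet rest = 6; semibreve = 16; dotted quaver = 3; dotted crotchet rest = 6; dotted quaver = 3; crotchet rest = 4; quaver = 2.
Altogether 6 + 16 + 3 + 6 + 3 + 4 + 2 = 40.
40 ÷ 14 = 2 complete bars with 12 left over.

2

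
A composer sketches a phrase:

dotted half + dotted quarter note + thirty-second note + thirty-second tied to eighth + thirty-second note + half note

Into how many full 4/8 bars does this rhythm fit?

One bar of 4/8 = 16 thirty-second notes.
Convert each value to thirty-second notes: dotted half = 24; dotted quarter note = 12; thirty-second note = 1; thirty-second tied to eighth (thirty-second + eighth) = 5; thirty-second note = 1; half note = 16.
Total: 24 + 12 + 1 + 5 + 1 + 16 = 59.
59 ÷ 16 = 3 complete bars with 11 left over.

3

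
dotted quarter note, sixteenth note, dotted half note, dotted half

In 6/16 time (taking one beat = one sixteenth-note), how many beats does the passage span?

One sixteenth-note beat = 2 thirty-second notes.
Each duration in thirty-second notes: dotted quarter note = 12; sixteenth note = 2; dotted half note = 24; dotted half = 24.
Adding: 12 + 2 + 24 + 24 = 62.
62 ÷ 2 = 31 beats.

31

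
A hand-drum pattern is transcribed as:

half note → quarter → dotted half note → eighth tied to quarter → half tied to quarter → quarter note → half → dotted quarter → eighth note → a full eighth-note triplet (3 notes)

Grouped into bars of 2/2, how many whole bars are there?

One bar of 2/2 = 8 eighth notes.
Working in eighth notes: half note = 4; quarter = 2; dotted half note = 6; eighth tied to quarter (eighth + quarter) = 3; half tied to quarter (half + quarter) = 6; quarter note = 2; half = 4; dotted quarter = 3; eighth note = 1; a full eighth-note triplet (3 notes) (three triplet eighths span one quarter) = 2.
Sum: 4 + 2 + 6 + 3 + 6 + 2 + 4 + 3 + 1 + 2 = 33.
33 ÷ 8 = 4 complete bars with 1 left over.

4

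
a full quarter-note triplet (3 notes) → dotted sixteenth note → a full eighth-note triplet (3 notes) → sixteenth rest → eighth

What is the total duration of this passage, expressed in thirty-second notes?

Express everything in thirty-second notes: a full quarter-note triplet (3 notes) (three triplet quarters span one half) = 16; dotted sixteenth note = 3; a full eighth-note triplet (3 notes) (three triplet eighths span one quarter) = 8; sixteenth rest = 2; eighth = 4.
Sum: 16 + 3 + 8 + 2 + 4 = 33 thirty-second notes.

33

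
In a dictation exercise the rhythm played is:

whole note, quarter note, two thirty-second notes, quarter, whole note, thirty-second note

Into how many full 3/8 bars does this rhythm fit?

6

One bar of 3/8 = 12 thirty-second notes.
Convert each value to thirty-second notes: whole note = 32; quarter note = 8; thirty-second note = 1; thirty-second note = 1; quarter = 8; whole note = 32; thirty-second note = 1.
Adding: 32 + 8 + 1 + 1 + 8 + 32 + 1 = 83.
83 ÷ 12 = 6 complete bars with 11 left over.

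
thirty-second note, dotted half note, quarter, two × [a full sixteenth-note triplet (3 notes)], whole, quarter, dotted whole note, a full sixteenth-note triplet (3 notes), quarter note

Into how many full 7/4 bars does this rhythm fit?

One bar of 7/4 = 56 thirty-second notes.
In thirty-second notes: thirty-second note = 1; dotted half note = 24; quarter = 8; a full sixteenth-note triplet (3 notes) (three triplet sixteenths span one eighth) = 4; a full sixteenth-note triplet (3 notes) (three triplet sixteenths span one eighth) = 4; whole = 32; quarter = 8; dotted whole note = 48; a full sixteenth-note triplet (3 notes) (three triplet sixteenths span one eighth) = 4; quarter note = 8.
Total: 1 + 24 + 8 + 4 + 4 + 32 + 8 + 48 + 4 + 8 = 141.
141 ÷ 56 = 2 complete bars with 29 left over.

2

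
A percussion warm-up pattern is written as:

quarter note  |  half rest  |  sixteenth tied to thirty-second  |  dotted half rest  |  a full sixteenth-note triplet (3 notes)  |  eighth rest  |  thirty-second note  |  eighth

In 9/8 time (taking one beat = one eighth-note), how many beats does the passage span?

One eighth-note beat = 4 thirty-second notes.
Convert each value to thirty-second notes: quarter note = 8; half rest = 16; sixteenth tied to thirty-second (sixteenth + thirty-second) = 3; dotted half rest = 24; a full sixteenth-note triplet (3 notes) (three triplet sixteenths span one eighth) = 4; eighth rest = 4; thirty-second note = 1; eighth = 4.
Total: 8 + 16 + 3 + 24 + 4 + 4 + 1 + 4 = 64.
64 ÷ 4 = 16 beats.

16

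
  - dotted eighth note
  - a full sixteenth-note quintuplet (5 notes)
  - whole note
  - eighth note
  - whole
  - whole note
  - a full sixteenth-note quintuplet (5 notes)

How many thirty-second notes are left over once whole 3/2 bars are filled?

26

One bar of 3/2 = 24 sixteenth notes.
Each duration in sixteenth notes: dotted eighth note = 3; a full sixteenth-note quintuplet (5 notes) (five quintuplet sixteenths span one quarter) = 4; whole note = 16; eighth note = 2; whole = 16; whole note = 16; a full sixteenth-note quintuplet (5 notes) (five quintuplet sixteenths span one quarter) = 4.
Total: 3 + 4 + 16 + 2 + 16 + 16 + 4 = 61.
61 ÷ 24 = 2 complete bars with 13 sixteenth notes remaining = 26 thirty-second notes.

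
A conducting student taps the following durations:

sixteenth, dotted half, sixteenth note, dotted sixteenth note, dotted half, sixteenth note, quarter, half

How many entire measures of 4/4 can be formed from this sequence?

One bar of 4/4 = 32 thirty-second notes.
Each duration in thirty-second notes: sixteenth = 2; dotted half = 24; sixteenth note = 2; dotted sixteenth note = 3; dotted half = 24; sixteenth note = 2; quarter = 8; half = 16.
Total: 2 + 24 + 2 + 3 + 24 + 2 + 8 + 16 = 81.
81 ÷ 32 = 2 complete bars with 17 left over.

2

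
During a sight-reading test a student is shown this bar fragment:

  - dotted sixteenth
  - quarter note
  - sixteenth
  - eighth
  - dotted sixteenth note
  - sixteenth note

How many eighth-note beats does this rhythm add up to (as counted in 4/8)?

One eighth-note beat = 4 thirty-second notes.
In thirty-second notes: dotted sixteenth = 3; quarter note = 8; sixteenth = 2; eighth = 4; dotted sixteenth note = 3; sixteenth note = 2.
Altogether 3 + 8 + 2 + 4 + 3 + 2 = 22.
22 ÷ 4 = 5.5 beats.

5.5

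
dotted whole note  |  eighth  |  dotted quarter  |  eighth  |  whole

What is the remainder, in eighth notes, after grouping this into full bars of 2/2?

1

One bar of 2/2 = 8 eighth notes.
In eighth notes: dotted whole note = 12; eighth = 1; dotted quarter = 3; eighth = 1; whole = 8.
Adding: 12 + 1 + 3 + 1 + 8 = 25.
25 ÷ 8 = 3 complete bars with 1 eighth note remaining.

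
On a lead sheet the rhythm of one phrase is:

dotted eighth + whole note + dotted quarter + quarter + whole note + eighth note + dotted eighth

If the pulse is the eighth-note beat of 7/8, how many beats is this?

One eighth-note beat = 2 sixteenth notes.
Express everything in sixteenth notes: dotted eighth = 3; whole note = 16; dotted quarter = 6; quarter = 4; whole note = 16; eighth note = 2; dotted eighth = 3.
Total: 3 + 16 + 6 + 4 + 16 + 2 + 3 = 50.
50 ÷ 2 = 25 beats.

25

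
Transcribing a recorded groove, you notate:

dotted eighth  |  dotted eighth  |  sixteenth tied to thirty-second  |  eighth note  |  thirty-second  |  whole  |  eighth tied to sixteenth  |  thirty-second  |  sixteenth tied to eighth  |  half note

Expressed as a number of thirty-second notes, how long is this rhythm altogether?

Express everything in thirty-second notes: dotted eighth = 6; dotted eighth = 6; sixteenth tied to thirty-second (sixteenth + thirty-second) = 3; eighth note = 4; thirty-second = 1; whole = 32; eighth tied to sixteenth (eighth + sixteenth) = 6; thirty-second = 1; sixteenth tied to eighth (sixteenth + eighth) = 6; half note = 16.
Adding: 6 + 6 + 3 + 4 + 1 + 32 + 6 + 1 + 6 + 16 = 81 thirty-second notes.

81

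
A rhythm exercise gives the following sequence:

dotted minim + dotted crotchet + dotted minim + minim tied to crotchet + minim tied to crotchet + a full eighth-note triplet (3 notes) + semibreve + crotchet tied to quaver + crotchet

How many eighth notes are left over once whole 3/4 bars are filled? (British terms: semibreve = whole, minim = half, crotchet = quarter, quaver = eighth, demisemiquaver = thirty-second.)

One bar of 3/4 = 6 eighth notes.
Convert each value to eighth notes: dotted minim = 6; dotted crotchet = 3; dotted minim = 6; minim tied to crotchet (minim + crotchet) = 6; minim tied to crotchet (minim + crotchet) = 6; a full eighth-note triplet (3 notes) (three triplet eighths span one quarter) = 2; semibreve = 8; crotchet tied to quaver (crotchet + quaver) = 3; crotchet = 2.
Adding: 6 + 3 + 6 + 6 + 6 + 2 + 8 + 3 + 2 = 42.
42 ÷ 6 = 7 complete bars with 0 eighth notes remaining.

0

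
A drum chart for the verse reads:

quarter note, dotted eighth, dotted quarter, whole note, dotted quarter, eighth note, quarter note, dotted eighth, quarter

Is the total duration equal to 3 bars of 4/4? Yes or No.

One bar of 4/4 = 16 sixteenth notes, so 3 bars = 48.
Working in sixteenth notes: quarter note = 4; dotted eighth = 3; dotted quarter = 6; whole note = 16; dotted quarter = 6; eighth note = 2; quarter note = 4; dotted eighth = 3; quarter = 4.
Sum: 4 + 3 + 6 + 16 + 6 + 2 + 4 + 3 + 4 = 48.
48 equals 48, so the answer is Yes.

Yes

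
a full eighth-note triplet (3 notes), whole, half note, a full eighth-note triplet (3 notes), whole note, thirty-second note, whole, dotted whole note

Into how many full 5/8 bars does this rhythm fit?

8

One bar of 5/8 = 20 thirty-second notes.
Each duration in thirty-second notes: a full eighth-note triplet (3 notes) (three triplet eighths span one quarter) = 8; whole = 32; half note = 16; a full eighth-note triplet (3 notes) (three triplet eighths span one quarter) = 8; whole note = 32; thirty-second note = 1; whole = 32; dotted whole note = 48.
Adding: 8 + 32 + 16 + 8 + 32 + 1 + 32 + 48 = 177.
177 ÷ 20 = 8 complete bars with 17 left over.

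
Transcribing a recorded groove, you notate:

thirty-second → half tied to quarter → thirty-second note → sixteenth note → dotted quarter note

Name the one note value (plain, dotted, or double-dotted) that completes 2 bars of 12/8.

double-dotted whole note

2 bars of 12/8 = 96 thirty-second notes.
Each duration in thirty-second notes: thirty-second = 1; half tied to quarter (half + quarter) = 24; thirty-second note = 1; sixteenth note = 2; dotted quarter note = 12.
Altogether 1 + 24 + 1 + 2 + 12 = 40.
Remaining: 96 − 40 = 56 thirty-second notes, which is a double-dotted whole note.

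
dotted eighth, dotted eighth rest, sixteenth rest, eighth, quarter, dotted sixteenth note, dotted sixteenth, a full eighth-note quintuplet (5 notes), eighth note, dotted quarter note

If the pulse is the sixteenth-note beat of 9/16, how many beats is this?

One sixteenth-note beat = 2 thirty-second notes.
Each duration in thirty-second notes: dotted eighth = 6; dotted eighth rest = 6; sixteenth rest = 2; eighth = 4; quarter = 8; dotted sixteenth note = 3; dotted sixteenth = 3; a full eighth-note quintuplet (5 notes) (five quintuplet eighths span one half) = 16; eighth note = 4; dotted quarter note = 12.
Adding: 6 + 6 + 2 + 4 + 8 + 3 + 3 + 16 + 4 + 12 = 64.
64 ÷ 2 = 32 beats.

32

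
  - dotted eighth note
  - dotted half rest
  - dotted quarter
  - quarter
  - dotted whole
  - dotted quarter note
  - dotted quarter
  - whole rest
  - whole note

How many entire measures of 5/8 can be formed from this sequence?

One bar of 5/8 = 10 sixteenth notes.
In sixteenth notes: dotted eighth note = 3; dotted half rest = 12; dotted quarter = 6; quarter = 4; dotted whole = 24; dotted quarter note = 6; dotted quarter = 6; whole rest = 16; whole note = 16.
Adding: 3 + 12 + 6 + 4 + 24 + 6 + 6 + 16 + 16 = 93.
93 ÷ 10 = 9 complete bars with 3 left over.

9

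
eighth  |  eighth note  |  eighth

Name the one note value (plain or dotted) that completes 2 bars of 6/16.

2 bars of 6/16 = 6 eighth notes.
Convert each value to eighth notes: eighth = 1; eighth note = 1; eighth = 1.
Total: 1 + 1 + 1 = 3.
Remaining: 6 − 3 = 3 eighth notes, which is a dotted quarter note.

dotted quarter note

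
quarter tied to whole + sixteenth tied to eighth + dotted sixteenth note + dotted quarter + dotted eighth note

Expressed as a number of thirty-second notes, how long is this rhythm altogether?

Express everything in thirty-second notes: quarter tied to whole (quarter + whole) = 40; sixteenth tied to eighth (sixteenth + eighth) = 6; dotted sixteenth note = 3; dotted quarter = 12; dotted eighth note = 6.
Adding: 40 + 6 + 3 + 12 + 6 = 67 thirty-second notes.

67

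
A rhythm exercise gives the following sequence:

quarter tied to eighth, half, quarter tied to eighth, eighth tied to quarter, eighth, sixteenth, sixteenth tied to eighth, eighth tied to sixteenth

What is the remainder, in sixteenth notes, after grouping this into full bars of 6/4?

11

One bar of 6/4 = 24 sixteenth notes.
Each duration in sixteenth notes: quarter tied to eighth (quarter + eighth) = 6; half = 8; quarter tied to eighth (quarter + eighth) = 6; eighth tied to quarter (eighth + quarter) = 6; eighth = 2; sixteenth = 1; sixteenth tied to eighth (sixteenth + eighth) = 3; eighth tied to sixteenth (eighth + sixteenth) = 3.
Adding: 6 + 8 + 6 + 6 + 2 + 1 + 3 + 3 = 35.
35 ÷ 24 = 1 complete bar with 11 sixteenth notes remaining.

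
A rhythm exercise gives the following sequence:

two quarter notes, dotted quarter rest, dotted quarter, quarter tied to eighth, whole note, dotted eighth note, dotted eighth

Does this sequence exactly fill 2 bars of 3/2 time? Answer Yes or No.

One bar of 3/2 = 24 sixteenth notes, so 2 bars = 48.
Each duration in sixteenth notes: quarter note = 4; quarter note = 4; dotted quarter rest = 6; dotted quarter = 6; quarter tied to eighth (quarter + eighth) = 6; whole note = 16; dotted eighth note = 3; dotted eighth = 3.
Altogether 4 + 4 + 6 + 6 + 6 + 16 + 3 + 3 = 48.
48 equals 48, so the answer is Yes.

Yes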